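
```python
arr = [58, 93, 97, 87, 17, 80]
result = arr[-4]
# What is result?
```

arr has length 6. Negative index -4 maps to positive index 6 + (-4) = 2. arr[2] = 97.

97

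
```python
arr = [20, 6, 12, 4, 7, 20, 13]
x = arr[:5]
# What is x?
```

arr has length 7. The slice arr[:5] selects indices [0, 1, 2, 3, 4] (0->20, 1->6, 2->12, 3->4, 4->7), giving [20, 6, 12, 4, 7].

[20, 6, 12, 4, 7]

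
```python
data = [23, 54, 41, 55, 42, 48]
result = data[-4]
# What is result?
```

data has length 6. Negative index -4 maps to positive index 6 + (-4) = 2. data[2] = 41.

41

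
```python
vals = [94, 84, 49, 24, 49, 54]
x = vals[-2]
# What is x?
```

vals has length 6. Negative index -2 maps to positive index 6 + (-2) = 4. vals[4] = 49.

49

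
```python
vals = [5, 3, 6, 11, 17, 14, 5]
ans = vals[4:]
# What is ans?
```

vals has length 7. The slice vals[4:] selects indices [4, 5, 6] (4->17, 5->14, 6->5), giving [17, 14, 5].

[17, 14, 5]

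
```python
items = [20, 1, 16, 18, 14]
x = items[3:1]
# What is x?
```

items has length 5. The slice items[3:1] resolves to an empty index range, so the result is [].

[]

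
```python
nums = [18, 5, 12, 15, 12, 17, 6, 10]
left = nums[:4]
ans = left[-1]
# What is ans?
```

nums has length 8. The slice nums[:4] selects indices [0, 1, 2, 3] (0->18, 1->5, 2->12, 3->15), giving [18, 5, 12, 15]. So left = [18, 5, 12, 15]. Then left[-1] = 15.

15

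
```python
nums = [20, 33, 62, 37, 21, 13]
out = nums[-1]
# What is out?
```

nums has length 6. Negative index -1 maps to positive index 6 + (-1) = 5. nums[5] = 13.

13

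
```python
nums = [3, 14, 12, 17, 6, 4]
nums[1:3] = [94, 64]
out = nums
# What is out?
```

nums starts as [3, 14, 12, 17, 6, 4] (length 6). The slice nums[1:3] covers indices [1, 2] with values [14, 12]. Replacing that slice with [94, 64] (same length) produces [3, 94, 64, 17, 6, 4].

[3, 94, 64, 17, 6, 4]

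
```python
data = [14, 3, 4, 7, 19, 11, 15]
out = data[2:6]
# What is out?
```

data has length 7. The slice data[2:6] selects indices [2, 3, 4, 5] (2->4, 3->7, 4->19, 5->11), giving [4, 7, 19, 11].

[4, 7, 19, 11]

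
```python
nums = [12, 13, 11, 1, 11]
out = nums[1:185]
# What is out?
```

nums has length 5. The slice nums[1:185] selects indices [1, 2, 3, 4] (1->13, 2->11, 3->1, 4->11), giving [13, 11, 1, 11].

[13, 11, 1, 11]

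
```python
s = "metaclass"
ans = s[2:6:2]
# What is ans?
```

s has length 9. The slice s[2:6:2] selects indices [2, 4] (2->'t', 4->'c'), giving 'tc'.

'tc'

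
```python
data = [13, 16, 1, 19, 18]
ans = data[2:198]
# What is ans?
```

data has length 5. The slice data[2:198] selects indices [2, 3, 4] (2->1, 3->19, 4->18), giving [1, 19, 18].

[1, 19, 18]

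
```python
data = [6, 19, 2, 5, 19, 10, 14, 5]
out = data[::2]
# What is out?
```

data has length 8. The slice data[::2] selects indices [0, 2, 4, 6] (0->6, 2->2, 4->19, 6->14), giving [6, 2, 19, 14].

[6, 2, 19, 14]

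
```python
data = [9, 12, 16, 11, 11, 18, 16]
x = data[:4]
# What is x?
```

data has length 7. The slice data[:4] selects indices [0, 1, 2, 3] (0->9, 1->12, 2->16, 3->11), giving [9, 12, 16, 11].

[9, 12, 16, 11]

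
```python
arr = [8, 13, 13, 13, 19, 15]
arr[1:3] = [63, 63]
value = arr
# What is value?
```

arr starts as [8, 13, 13, 13, 19, 15] (length 6). The slice arr[1:3] covers indices [1, 2] with values [13, 13]. Replacing that slice with [63, 63] (same length) produces [8, 63, 63, 13, 19, 15].

[8, 63, 63, 13, 19, 15]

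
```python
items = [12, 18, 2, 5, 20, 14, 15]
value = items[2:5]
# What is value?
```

items has length 7. The slice items[2:5] selects indices [2, 3, 4] (2->2, 3->5, 4->20), giving [2, 5, 20].

[2, 5, 20]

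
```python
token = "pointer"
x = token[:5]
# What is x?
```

token has length 7. The slice token[:5] selects indices [0, 1, 2, 3, 4] (0->'p', 1->'o', 2->'i', 3->'n', 4->'t'), giving 'point'.

'point'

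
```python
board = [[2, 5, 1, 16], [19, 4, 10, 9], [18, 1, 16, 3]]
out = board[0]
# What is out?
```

board has 3 rows. Row 0 is [2, 5, 1, 16].

[2, 5, 1, 16]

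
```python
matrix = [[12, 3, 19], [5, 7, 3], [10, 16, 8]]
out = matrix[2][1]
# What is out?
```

matrix[2] = [10, 16, 8]. Taking column 1 of that row yields 16.

16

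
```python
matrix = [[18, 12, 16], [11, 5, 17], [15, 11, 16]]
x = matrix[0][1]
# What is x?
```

matrix[0] = [18, 12, 16]. Taking column 1 of that row yields 12.

12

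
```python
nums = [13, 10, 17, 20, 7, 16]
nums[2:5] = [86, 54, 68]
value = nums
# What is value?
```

nums starts as [13, 10, 17, 20, 7, 16] (length 6). The slice nums[2:5] covers indices [2, 3, 4] with values [17, 20, 7]. Replacing that slice with [86, 54, 68] (same length) produces [13, 10, 86, 54, 68, 16].

[13, 10, 86, 54, 68, 16]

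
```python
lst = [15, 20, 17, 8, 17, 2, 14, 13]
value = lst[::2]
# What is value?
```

lst has length 8. The slice lst[::2] selects indices [0, 2, 4, 6] (0->15, 2->17, 4->17, 6->14), giving [15, 17, 17, 14].

[15, 17, 17, 14]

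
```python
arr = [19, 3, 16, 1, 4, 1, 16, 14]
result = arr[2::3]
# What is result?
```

arr has length 8. The slice arr[2::3] selects indices [2, 5] (2->16, 5->1), giving [16, 1].

[16, 1]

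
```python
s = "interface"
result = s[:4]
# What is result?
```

s has length 9. The slice s[:4] selects indices [0, 1, 2, 3] (0->'i', 1->'n', 2->'t', 3->'e'), giving 'inte'.

'inte'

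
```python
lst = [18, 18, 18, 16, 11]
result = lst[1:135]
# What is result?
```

lst has length 5. The slice lst[1:135] selects indices [1, 2, 3, 4] (1->18, 2->18, 3->16, 4->11), giving [18, 18, 16, 11].

[18, 18, 16, 11]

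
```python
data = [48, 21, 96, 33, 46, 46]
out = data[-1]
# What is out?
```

data has length 6. Negative index -1 maps to positive index 6 + (-1) = 5. data[5] = 46.

46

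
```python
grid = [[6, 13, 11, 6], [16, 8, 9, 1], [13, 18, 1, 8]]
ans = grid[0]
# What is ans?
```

grid has 3 rows. Row 0 is [6, 13, 11, 6].

[6, 13, 11, 6]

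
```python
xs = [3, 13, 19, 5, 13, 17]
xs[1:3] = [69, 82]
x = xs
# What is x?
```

xs starts as [3, 13, 19, 5, 13, 17] (length 6). The slice xs[1:3] covers indices [1, 2] with values [13, 19]. Replacing that slice with [69, 82] (same length) produces [3, 69, 82, 5, 13, 17].

[3, 69, 82, 5, 13, 17]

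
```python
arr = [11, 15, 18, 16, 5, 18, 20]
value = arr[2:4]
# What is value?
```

arr has length 7. The slice arr[2:4] selects indices [2, 3] (2->18, 3->16), giving [18, 16].

[18, 16]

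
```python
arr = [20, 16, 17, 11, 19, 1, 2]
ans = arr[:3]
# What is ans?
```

arr has length 7. The slice arr[:3] selects indices [0, 1, 2] (0->20, 1->16, 2->17), giving [20, 16, 17].

[20, 16, 17]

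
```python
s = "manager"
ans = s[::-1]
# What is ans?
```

s has length 7. The slice s[::-1] selects indices [6, 5, 4, 3, 2, 1, 0] (6->'r', 5->'e', 4->'g', 3->'a', 2->'n', 1->'a', 0->'m'), giving 'reganam'.

'reganam'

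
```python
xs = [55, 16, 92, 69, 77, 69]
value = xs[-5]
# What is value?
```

xs has length 6. Negative index -5 maps to positive index 6 + (-5) = 1. xs[1] = 16.

16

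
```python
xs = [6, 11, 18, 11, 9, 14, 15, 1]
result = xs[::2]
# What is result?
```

xs has length 8. The slice xs[::2] selects indices [0, 2, 4, 6] (0->6, 2->18, 4->9, 6->15), giving [6, 18, 9, 15].

[6, 18, 9, 15]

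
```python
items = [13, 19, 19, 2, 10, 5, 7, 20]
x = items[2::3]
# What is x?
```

items has length 8. The slice items[2::3] selects indices [2, 5] (2->19, 5->5), giving [19, 5].

[19, 5]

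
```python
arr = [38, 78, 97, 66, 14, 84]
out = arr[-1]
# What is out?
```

arr has length 6. Negative index -1 maps to positive index 6 + (-1) = 5. arr[5] = 84.

84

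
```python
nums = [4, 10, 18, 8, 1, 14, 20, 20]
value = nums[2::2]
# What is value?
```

nums has length 8. The slice nums[2::2] selects indices [2, 4, 6] (2->18, 4->1, 6->20), giving [18, 1, 20].

[18, 1, 20]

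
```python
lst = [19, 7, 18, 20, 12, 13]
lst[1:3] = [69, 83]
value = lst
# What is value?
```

lst starts as [19, 7, 18, 20, 12, 13] (length 6). The slice lst[1:3] covers indices [1, 2] with values [7, 18]. Replacing that slice with [69, 83] (same length) produces [19, 69, 83, 20, 12, 13].

[19, 69, 83, 20, 12, 13]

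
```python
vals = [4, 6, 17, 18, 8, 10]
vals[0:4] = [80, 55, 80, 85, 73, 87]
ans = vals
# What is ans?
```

vals starts as [4, 6, 17, 18, 8, 10] (length 6). The slice vals[0:4] covers indices [0, 1, 2, 3] with values [4, 6, 17, 18]. Replacing that slice with [80, 55, 80, 85, 73, 87] (different length) produces [80, 55, 80, 85, 73, 87, 8, 10].

[80, 55, 80, 85, 73, 87, 8, 10]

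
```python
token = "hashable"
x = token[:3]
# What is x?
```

token has length 8. The slice token[:3] selects indices [0, 1, 2] (0->'h', 1->'a', 2->'s'), giving 'has'.

'has'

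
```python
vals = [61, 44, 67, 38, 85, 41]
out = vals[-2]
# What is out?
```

vals has length 6. Negative index -2 maps to positive index 6 + (-2) = 4. vals[4] = 85.

85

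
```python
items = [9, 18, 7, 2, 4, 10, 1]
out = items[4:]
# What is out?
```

items has length 7. The slice items[4:] selects indices [4, 5, 6] (4->4, 5->10, 6->1), giving [4, 10, 1].

[4, 10, 1]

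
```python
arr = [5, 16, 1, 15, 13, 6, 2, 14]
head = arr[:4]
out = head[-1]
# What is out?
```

arr has length 8. The slice arr[:4] selects indices [0, 1, 2, 3] (0->5, 1->16, 2->1, 3->15), giving [5, 16, 1, 15]. So head = [5, 16, 1, 15]. Then head[-1] = 15.

15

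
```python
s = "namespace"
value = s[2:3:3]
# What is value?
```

s has length 9. The slice s[2:3:3] selects indices [2] (2->'m'), giving 'm'.

'm'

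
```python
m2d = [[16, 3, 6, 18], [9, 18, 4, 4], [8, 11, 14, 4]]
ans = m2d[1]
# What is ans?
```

m2d has 3 rows. Row 1 is [9, 18, 4, 4].

[9, 18, 4, 4]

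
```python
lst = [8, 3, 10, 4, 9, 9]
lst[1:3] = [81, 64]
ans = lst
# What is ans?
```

lst starts as [8, 3, 10, 4, 9, 9] (length 6). The slice lst[1:3] covers indices [1, 2] with values [3, 10]. Replacing that slice with [81, 64] (same length) produces [8, 81, 64, 4, 9, 9].

[8, 81, 64, 4, 9, 9]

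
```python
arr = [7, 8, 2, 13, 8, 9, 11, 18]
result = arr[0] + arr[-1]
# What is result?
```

arr has length 8. arr[0] = 7.
arr has length 8. Negative index -1 maps to positive index 8 + (-1) = 7. arr[7] = 18.
Sum: 7 + 18 = 25.

25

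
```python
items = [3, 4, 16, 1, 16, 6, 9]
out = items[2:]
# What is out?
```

items has length 7. The slice items[2:] selects indices [2, 3, 4, 5, 6] (2->16, 3->1, 4->16, 5->6, 6->9), giving [16, 1, 16, 6, 9].

[16, 1, 16, 6, 9]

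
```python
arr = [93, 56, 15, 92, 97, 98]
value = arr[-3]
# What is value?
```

arr has length 6. Negative index -3 maps to positive index 6 + (-3) = 3. arr[3] = 92.

92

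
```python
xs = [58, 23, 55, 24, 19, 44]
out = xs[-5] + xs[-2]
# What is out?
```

xs has length 6. Negative index -5 maps to positive index 6 + (-5) = 1. xs[1] = 23.
xs has length 6. Negative index -2 maps to positive index 6 + (-2) = 4. xs[4] = 19.
Sum: 23 + 19 = 42.

42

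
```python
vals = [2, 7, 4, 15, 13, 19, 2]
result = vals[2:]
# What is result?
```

vals has length 7. The slice vals[2:] selects indices [2, 3, 4, 5, 6] (2->4, 3->15, 4->13, 5->19, 6->2), giving [4, 15, 13, 19, 2].

[4, 15, 13, 19, 2]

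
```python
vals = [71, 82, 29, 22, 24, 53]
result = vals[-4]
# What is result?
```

vals has length 6. Negative index -4 maps to positive index 6 + (-4) = 2. vals[2] = 29.

29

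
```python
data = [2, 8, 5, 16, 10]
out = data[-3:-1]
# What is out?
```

data has length 5. The slice data[-3:-1] selects indices [2, 3] (2->5, 3->16), giving [5, 16].

[5, 16]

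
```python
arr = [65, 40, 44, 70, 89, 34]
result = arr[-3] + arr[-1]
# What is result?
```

arr has length 6. Negative index -3 maps to positive index 6 + (-3) = 3. arr[3] = 70.
arr has length 6. Negative index -1 maps to positive index 6 + (-1) = 5. arr[5] = 34.
Sum: 70 + 34 = 104.

104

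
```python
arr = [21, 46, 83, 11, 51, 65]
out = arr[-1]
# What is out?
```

arr has length 6. Negative index -1 maps to positive index 6 + (-1) = 5. arr[5] = 65.

65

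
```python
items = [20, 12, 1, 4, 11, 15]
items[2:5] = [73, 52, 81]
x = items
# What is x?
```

items starts as [20, 12, 1, 4, 11, 15] (length 6). The slice items[2:5] covers indices [2, 3, 4] with values [1, 4, 11]. Replacing that slice with [73, 52, 81] (same length) produces [20, 12, 73, 52, 81, 15].

[20, 12, 73, 52, 81, 15]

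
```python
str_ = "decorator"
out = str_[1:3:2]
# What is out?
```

str_ has length 9. The slice str_[1:3:2] selects indices [1] (1->'e'), giving 'e'.

'e'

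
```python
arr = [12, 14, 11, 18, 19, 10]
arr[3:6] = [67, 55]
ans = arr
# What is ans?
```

arr starts as [12, 14, 11, 18, 19, 10] (length 6). The slice arr[3:6] covers indices [3, 4, 5] with values [18, 19, 10]. Replacing that slice with [67, 55] (different length) produces [12, 14, 11, 67, 55].

[12, 14, 11, 67, 55]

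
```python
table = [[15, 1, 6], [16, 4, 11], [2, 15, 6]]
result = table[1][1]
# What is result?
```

table[1] = [16, 4, 11]. Taking column 1 of that row yields 4.

4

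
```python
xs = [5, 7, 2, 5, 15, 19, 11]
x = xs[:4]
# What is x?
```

xs has length 7. The slice xs[:4] selects indices [0, 1, 2, 3] (0->5, 1->7, 2->2, 3->5), giving [5, 7, 2, 5].

[5, 7, 2, 5]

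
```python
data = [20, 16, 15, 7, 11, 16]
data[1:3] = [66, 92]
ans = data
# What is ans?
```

data starts as [20, 16, 15, 7, 11, 16] (length 6). The slice data[1:3] covers indices [1, 2] with values [16, 15]. Replacing that slice with [66, 92] (same length) produces [20, 66, 92, 7, 11, 16].

[20, 66, 92, 7, 11, 16]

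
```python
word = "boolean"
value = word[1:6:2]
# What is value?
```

word has length 7. The slice word[1:6:2] selects indices [1, 3, 5] (1->'o', 3->'l', 5->'a'), giving 'ola'.

'ola'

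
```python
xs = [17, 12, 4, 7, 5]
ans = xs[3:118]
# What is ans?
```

xs has length 5. The slice xs[3:118] selects indices [3, 4] (3->7, 4->5), giving [7, 5].

[7, 5]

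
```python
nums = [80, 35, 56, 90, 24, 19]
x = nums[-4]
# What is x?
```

nums has length 6. Negative index -4 maps to positive index 6 + (-4) = 2. nums[2] = 56.

56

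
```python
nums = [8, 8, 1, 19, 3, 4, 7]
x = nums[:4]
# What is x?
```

nums has length 7. The slice nums[:4] selects indices [0, 1, 2, 3] (0->8, 1->8, 2->1, 3->19), giving [8, 8, 1, 19].

[8, 8, 1, 19]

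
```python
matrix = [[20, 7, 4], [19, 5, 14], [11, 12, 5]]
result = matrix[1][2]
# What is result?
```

matrix[1] = [19, 5, 14]. Taking column 2 of that row yields 14.

14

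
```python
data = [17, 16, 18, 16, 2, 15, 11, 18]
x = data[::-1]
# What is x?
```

data has length 8. The slice data[::-1] selects indices [7, 6, 5, 4, 3, 2, 1, 0] (7->18, 6->11, 5->15, 4->2, 3->16, 2->18, 1->16, 0->17), giving [18, 11, 15, 2, 16, 18, 16, 17].

[18, 11, 15, 2, 16, 18, 16, 17]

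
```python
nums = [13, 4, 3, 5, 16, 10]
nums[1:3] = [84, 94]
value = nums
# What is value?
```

nums starts as [13, 4, 3, 5, 16, 10] (length 6). The slice nums[1:3] covers indices [1, 2] with values [4, 3]. Replacing that slice with [84, 94] (same length) produces [13, 84, 94, 5, 16, 10].

[13, 84, 94, 5, 16, 10]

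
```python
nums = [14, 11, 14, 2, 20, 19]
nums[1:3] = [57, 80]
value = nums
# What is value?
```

nums starts as [14, 11, 14, 2, 20, 19] (length 6). The slice nums[1:3] covers indices [1, 2] with values [11, 14]. Replacing that slice with [57, 80] (same length) produces [14, 57, 80, 2, 20, 19].

[14, 57, 80, 2, 20, 19]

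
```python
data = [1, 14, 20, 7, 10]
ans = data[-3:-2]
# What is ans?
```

data has length 5. The slice data[-3:-2] selects indices [2] (2->20), giving [20].

[20]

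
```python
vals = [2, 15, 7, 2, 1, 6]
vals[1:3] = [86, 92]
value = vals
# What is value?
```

vals starts as [2, 15, 7, 2, 1, 6] (length 6). The slice vals[1:3] covers indices [1, 2] with values [15, 7]. Replacing that slice with [86, 92] (same length) produces [2, 86, 92, 2, 1, 6].

[2, 86, 92, 2, 1, 6]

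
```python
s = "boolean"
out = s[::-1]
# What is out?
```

s has length 7. The slice s[::-1] selects indices [6, 5, 4, 3, 2, 1, 0] (6->'n', 5->'a', 4->'e', 3->'l', 2->'o', 1->'o', 0->'b'), giving 'naeloob'.

'naeloob'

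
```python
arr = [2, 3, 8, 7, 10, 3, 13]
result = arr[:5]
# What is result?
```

arr has length 7. The slice arr[:5] selects indices [0, 1, 2, 3, 4] (0->2, 1->3, 2->8, 3->7, 4->10), giving [2, 3, 8, 7, 10].

[2, 3, 8, 7, 10]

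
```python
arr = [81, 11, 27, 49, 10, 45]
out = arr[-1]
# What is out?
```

arr has length 6. Negative index -1 maps to positive index 6 + (-1) = 5. arr[5] = 45.

45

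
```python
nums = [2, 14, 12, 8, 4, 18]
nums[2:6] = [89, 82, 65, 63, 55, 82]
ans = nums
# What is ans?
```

nums starts as [2, 14, 12, 8, 4, 18] (length 6). The slice nums[2:6] covers indices [2, 3, 4, 5] with values [12, 8, 4, 18]. Replacing that slice with [89, 82, 65, 63, 55, 82] (different length) produces [2, 14, 89, 82, 65, 63, 55, 82].

[2, 14, 89, 82, 65, 63, 55, 82]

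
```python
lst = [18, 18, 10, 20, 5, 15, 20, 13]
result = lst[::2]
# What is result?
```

lst has length 8. The slice lst[::2] selects indices [0, 2, 4, 6] (0->18, 2->10, 4->5, 6->20), giving [18, 10, 5, 20].

[18, 10, 5, 20]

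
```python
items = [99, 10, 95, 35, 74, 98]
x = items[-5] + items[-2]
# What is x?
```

items has length 6. Negative index -5 maps to positive index 6 + (-5) = 1. items[1] = 10.
items has length 6. Negative index -2 maps to positive index 6 + (-2) = 4. items[4] = 74.
Sum: 10 + 74 = 84.

84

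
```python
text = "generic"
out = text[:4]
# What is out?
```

text has length 7. The slice text[:4] selects indices [0, 1, 2, 3] (0->'g', 1->'e', 2->'n', 3->'e'), giving 'gene'.

'gene'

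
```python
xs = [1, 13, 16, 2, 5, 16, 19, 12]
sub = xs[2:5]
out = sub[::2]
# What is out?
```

xs has length 8. The slice xs[2:5] selects indices [2, 3, 4] (2->16, 3->2, 4->5), giving [16, 2, 5]. So sub = [16, 2, 5]. sub has length 3. The slice sub[::2] selects indices [0, 2] (0->16, 2->5), giving [16, 5].

[16, 5]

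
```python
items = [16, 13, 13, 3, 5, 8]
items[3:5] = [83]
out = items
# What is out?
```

items starts as [16, 13, 13, 3, 5, 8] (length 6). The slice items[3:5] covers indices [3, 4] with values [3, 5]. Replacing that slice with [83] (different length) produces [16, 13, 13, 83, 8].

[16, 13, 13, 83, 8]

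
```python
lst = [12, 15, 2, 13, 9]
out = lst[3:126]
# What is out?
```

lst has length 5. The slice lst[3:126] selects indices [3, 4] (3->13, 4->9), giving [13, 9].

[13, 9]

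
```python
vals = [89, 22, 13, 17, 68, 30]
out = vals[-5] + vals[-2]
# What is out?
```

vals has length 6. Negative index -5 maps to positive index 6 + (-5) = 1. vals[1] = 22.
vals has length 6. Negative index -2 maps to positive index 6 + (-2) = 4. vals[4] = 68.
Sum: 22 + 68 = 90.

90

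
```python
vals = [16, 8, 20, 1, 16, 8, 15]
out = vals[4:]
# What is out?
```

vals has length 7. The slice vals[4:] selects indices [4, 5, 6] (4->16, 5->8, 6->15), giving [16, 8, 15].

[16, 8, 15]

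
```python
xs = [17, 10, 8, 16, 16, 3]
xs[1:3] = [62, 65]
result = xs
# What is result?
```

xs starts as [17, 10, 8, 16, 16, 3] (length 6). The slice xs[1:3] covers indices [1, 2] with values [10, 8]. Replacing that slice with [62, 65] (same length) produces [17, 62, 65, 16, 16, 3].

[17, 62, 65, 16, 16, 3]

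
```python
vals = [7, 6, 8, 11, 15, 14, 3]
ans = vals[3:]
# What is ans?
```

vals has length 7. The slice vals[3:] selects indices [3, 4, 5, 6] (3->11, 4->15, 5->14, 6->3), giving [11, 15, 14, 3].

[11, 15, 14, 3]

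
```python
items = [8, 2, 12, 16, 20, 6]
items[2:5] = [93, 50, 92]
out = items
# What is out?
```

items starts as [8, 2, 12, 16, 20, 6] (length 6). The slice items[2:5] covers indices [2, 3, 4] with values [12, 16, 20]. Replacing that slice with [93, 50, 92] (same length) produces [8, 2, 93, 50, 92, 6].

[8, 2, 93, 50, 92, 6]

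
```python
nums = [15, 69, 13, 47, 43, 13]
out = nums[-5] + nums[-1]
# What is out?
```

nums has length 6. Negative index -5 maps to positive index 6 + (-5) = 1. nums[1] = 69.
nums has length 6. Negative index -1 maps to positive index 6 + (-1) = 5. nums[5] = 13.
Sum: 69 + 13 = 82.

82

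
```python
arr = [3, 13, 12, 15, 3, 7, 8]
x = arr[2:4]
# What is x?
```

arr has length 7. The slice arr[2:4] selects indices [2, 3] (2->12, 3->15), giving [12, 15].

[12, 15]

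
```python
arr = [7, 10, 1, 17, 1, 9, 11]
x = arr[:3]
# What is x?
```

arr has length 7. The slice arr[:3] selects indices [0, 1, 2] (0->7, 1->10, 2->1), giving [7, 10, 1].

[7, 10, 1]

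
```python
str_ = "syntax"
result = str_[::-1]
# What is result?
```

str_ has length 6. The slice str_[::-1] selects indices [5, 4, 3, 2, 1, 0] (5->'x', 4->'a', 3->'t', 2->'n', 1->'y', 0->'s'), giving 'xatnys'.

'xatnys'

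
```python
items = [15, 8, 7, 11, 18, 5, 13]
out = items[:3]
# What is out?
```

items has length 7. The slice items[:3] selects indices [0, 1, 2] (0->15, 1->8, 2->7), giving [15, 8, 7].

[15, 8, 7]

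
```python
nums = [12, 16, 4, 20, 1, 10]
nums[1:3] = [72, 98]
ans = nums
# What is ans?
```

nums starts as [12, 16, 4, 20, 1, 10] (length 6). The slice nums[1:3] covers indices [1, 2] with values [16, 4]. Replacing that slice with [72, 98] (same length) produces [12, 72, 98, 20, 1, 10].

[12, 72, 98, 20, 1, 10]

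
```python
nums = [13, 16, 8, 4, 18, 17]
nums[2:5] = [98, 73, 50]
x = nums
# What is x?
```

nums starts as [13, 16, 8, 4, 18, 17] (length 6). The slice nums[2:5] covers indices [2, 3, 4] with values [8, 4, 18]. Replacing that slice with [98, 73, 50] (same length) produces [13, 16, 98, 73, 50, 17].

[13, 16, 98, 73, 50, 17]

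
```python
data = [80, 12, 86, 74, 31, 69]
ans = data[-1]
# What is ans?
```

data has length 6. Negative index -1 maps to positive index 6 + (-1) = 5. data[5] = 69.

69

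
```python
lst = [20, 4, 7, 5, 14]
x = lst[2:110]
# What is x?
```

lst has length 5. The slice lst[2:110] selects indices [2, 3, 4] (2->7, 3->5, 4->14), giving [7, 5, 14].

[7, 5, 14]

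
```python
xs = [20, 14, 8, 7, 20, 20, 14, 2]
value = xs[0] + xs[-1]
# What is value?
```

xs has length 8. xs[0] = 20.
xs has length 8. Negative index -1 maps to positive index 8 + (-1) = 7. xs[7] = 2.
Sum: 20 + 2 = 22.

22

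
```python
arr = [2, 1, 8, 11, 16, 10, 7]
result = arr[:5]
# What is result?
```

arr has length 7. The slice arr[:5] selects indices [0, 1, 2, 3, 4] (0->2, 1->1, 2->8, 3->11, 4->16), giving [2, 1, 8, 11, 16].

[2, 1, 8, 11, 16]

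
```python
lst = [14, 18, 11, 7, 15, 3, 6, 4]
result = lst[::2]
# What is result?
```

lst has length 8. The slice lst[::2] selects indices [0, 2, 4, 6] (0->14, 2->11, 4->15, 6->6), giving [14, 11, 15, 6].

[14, 11, 15, 6]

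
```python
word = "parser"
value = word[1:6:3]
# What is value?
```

word has length 6. The slice word[1:6:3] selects indices [1, 4] (1->'a', 4->'e'), giving 'ae'.

'ae'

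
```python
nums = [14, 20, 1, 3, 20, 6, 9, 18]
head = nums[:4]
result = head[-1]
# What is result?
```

nums has length 8. The slice nums[:4] selects indices [0, 1, 2, 3] (0->14, 1->20, 2->1, 3->3), giving [14, 20, 1, 3]. So head = [14, 20, 1, 3]. Then head[-1] = 3.

3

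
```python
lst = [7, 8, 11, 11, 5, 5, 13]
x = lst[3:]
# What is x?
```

lst has length 7. The slice lst[3:] selects indices [3, 4, 5, 6] (3->11, 4->5, 5->5, 6->13), giving [11, 5, 5, 13].

[11, 5, 5, 13]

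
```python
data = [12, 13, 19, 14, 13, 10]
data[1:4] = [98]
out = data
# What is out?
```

data starts as [12, 13, 19, 14, 13, 10] (length 6). The slice data[1:4] covers indices [1, 2, 3] with values [13, 19, 14]. Replacing that slice with [98] (different length) produces [12, 98, 13, 10].

[12, 98, 13, 10]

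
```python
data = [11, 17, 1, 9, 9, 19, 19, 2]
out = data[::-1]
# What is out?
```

data has length 8. The slice data[::-1] selects indices [7, 6, 5, 4, 3, 2, 1, 0] (7->2, 6->19, 5->19, 4->9, 3->9, 2->1, 1->17, 0->11), giving [2, 19, 19, 9, 9, 1, 17, 11].

[2, 19, 19, 9, 9, 1, 17, 11]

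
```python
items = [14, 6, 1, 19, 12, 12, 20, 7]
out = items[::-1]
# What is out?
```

items has length 8. The slice items[::-1] selects indices [7, 6, 5, 4, 3, 2, 1, 0] (7->7, 6->20, 5->12, 4->12, 3->19, 2->1, 1->6, 0->14), giving [7, 20, 12, 12, 19, 1, 6, 14].

[7, 20, 12, 12, 19, 1, 6, 14]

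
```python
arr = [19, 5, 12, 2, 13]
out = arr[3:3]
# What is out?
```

arr has length 5. The slice arr[3:3] resolves to an empty index range, so the result is [].

[]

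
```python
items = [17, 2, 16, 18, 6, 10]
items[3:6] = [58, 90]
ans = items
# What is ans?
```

items starts as [17, 2, 16, 18, 6, 10] (length 6). The slice items[3:6] covers indices [3, 4, 5] with values [18, 6, 10]. Replacing that slice with [58, 90] (different length) produces [17, 2, 16, 58, 90].

[17, 2, 16, 58, 90]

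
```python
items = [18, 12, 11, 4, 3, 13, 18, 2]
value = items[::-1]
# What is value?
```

items has length 8. The slice items[::-1] selects indices [7, 6, 5, 4, 3, 2, 1, 0] (7->2, 6->18, 5->13, 4->3, 3->4, 2->11, 1->12, 0->18), giving [2, 18, 13, 3, 4, 11, 12, 18].

[2, 18, 13, 3, 4, 11, 12, 18]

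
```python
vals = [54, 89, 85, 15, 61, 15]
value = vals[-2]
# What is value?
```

vals has length 6. Negative index -2 maps to positive index 6 + (-2) = 4. vals[4] = 61.

61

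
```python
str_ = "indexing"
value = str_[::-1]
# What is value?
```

str_ has length 8. The slice str_[::-1] selects indices [7, 6, 5, 4, 3, 2, 1, 0] (7->'g', 6->'n', 5->'i', 4->'x', 3->'e', 2->'d', 1->'n', 0->'i'), giving 'gnixedni'.

'gnixedni'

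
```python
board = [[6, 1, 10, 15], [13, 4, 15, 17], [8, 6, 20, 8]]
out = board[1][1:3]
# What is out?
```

board[1] = [13, 4, 15, 17]. board[1] has length 4. The slice board[1][1:3] selects indices [1, 2] (1->4, 2->15), giving [4, 15].

[4, 15]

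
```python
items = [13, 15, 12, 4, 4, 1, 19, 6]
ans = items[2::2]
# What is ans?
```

items has length 8. The slice items[2::2] selects indices [2, 4, 6] (2->12, 4->4, 6->19), giving [12, 4, 19].

[12, 4, 19]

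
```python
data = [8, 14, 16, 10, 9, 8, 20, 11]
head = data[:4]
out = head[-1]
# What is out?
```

data has length 8. The slice data[:4] selects indices [0, 1, 2, 3] (0->8, 1->14, 2->16, 3->10), giving [8, 14, 16, 10]. So head = [8, 14, 16, 10]. Then head[-1] = 10.

10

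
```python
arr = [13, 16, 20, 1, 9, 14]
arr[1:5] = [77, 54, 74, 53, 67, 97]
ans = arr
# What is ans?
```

arr starts as [13, 16, 20, 1, 9, 14] (length 6). The slice arr[1:5] covers indices [1, 2, 3, 4] with values [16, 20, 1, 9]. Replacing that slice with [77, 54, 74, 53, 67, 97] (different length) produces [13, 77, 54, 74, 53, 67, 97, 14].

[13, 77, 54, 74, 53, 67, 97, 14]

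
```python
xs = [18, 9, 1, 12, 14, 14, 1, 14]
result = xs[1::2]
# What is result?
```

xs has length 8. The slice xs[1::2] selects indices [1, 3, 5, 7] (1->9, 3->12, 5->14, 7->14), giving [9, 12, 14, 14].

[9, 12, 14, 14]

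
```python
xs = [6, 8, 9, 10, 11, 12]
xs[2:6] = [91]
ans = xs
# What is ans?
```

xs starts as [6, 8, 9, 10, 11, 12] (length 6). The slice xs[2:6] covers indices [2, 3, 4, 5] with values [9, 10, 11, 12]. Replacing that slice with [91] (different length) produces [6, 8, 91].

[6, 8, 91]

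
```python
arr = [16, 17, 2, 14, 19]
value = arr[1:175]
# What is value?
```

arr has length 5. The slice arr[1:175] selects indices [1, 2, 3, 4] (1->17, 2->2, 3->14, 4->19), giving [17, 2, 14, 19].

[17, 2, 14, 19]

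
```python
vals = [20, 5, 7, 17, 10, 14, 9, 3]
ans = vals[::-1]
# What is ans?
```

vals has length 8. The slice vals[::-1] selects indices [7, 6, 5, 4, 3, 2, 1, 0] (7->3, 6->9, 5->14, 4->10, 3->17, 2->7, 1->5, 0->20), giving [3, 9, 14, 10, 17, 7, 5, 20].

[3, 9, 14, 10, 17, 7, 5, 20]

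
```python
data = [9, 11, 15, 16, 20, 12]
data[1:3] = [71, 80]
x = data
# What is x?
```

data starts as [9, 11, 15, 16, 20, 12] (length 6). The slice data[1:3] covers indices [1, 2] with values [11, 15]. Replacing that slice with [71, 80] (same length) produces [9, 71, 80, 16, 20, 12].

[9, 71, 80, 16, 20, 12]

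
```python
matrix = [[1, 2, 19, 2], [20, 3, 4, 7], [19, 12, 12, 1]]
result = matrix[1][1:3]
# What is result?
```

matrix[1] = [20, 3, 4, 7]. matrix[1] has length 4. The slice matrix[1][1:3] selects indices [1, 2] (1->3, 2->4), giving [3, 4].

[3, 4]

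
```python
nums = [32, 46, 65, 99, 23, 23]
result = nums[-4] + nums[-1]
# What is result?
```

nums has length 6. Negative index -4 maps to positive index 6 + (-4) = 2. nums[2] = 65.
nums has length 6. Negative index -1 maps to positive index 6 + (-1) = 5. nums[5] = 23.
Sum: 65 + 23 = 88.

88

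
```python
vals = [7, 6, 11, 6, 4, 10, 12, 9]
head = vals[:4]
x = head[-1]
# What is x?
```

vals has length 8. The slice vals[:4] selects indices [0, 1, 2, 3] (0->7, 1->6, 2->11, 3->6), giving [7, 6, 11, 6]. So head = [7, 6, 11, 6]. Then head[-1] = 6.

6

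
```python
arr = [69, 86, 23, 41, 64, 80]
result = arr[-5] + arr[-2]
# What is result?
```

arr has length 6. Negative index -5 maps to positive index 6 + (-5) = 1. arr[1] = 86.
arr has length 6. Negative index -2 maps to positive index 6 + (-2) = 4. arr[4] = 64.
Sum: 86 + 64 = 150.

150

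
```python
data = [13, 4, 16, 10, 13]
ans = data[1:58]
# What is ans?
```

data has length 5. The slice data[1:58] selects indices [1, 2, 3, 4] (1->4, 2->16, 3->10, 4->13), giving [4, 16, 10, 13].

[4, 16, 10, 13]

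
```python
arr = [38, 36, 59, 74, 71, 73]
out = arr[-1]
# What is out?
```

arr has length 6. Negative index -1 maps to positive index 6 + (-1) = 5. arr[5] = 73.

73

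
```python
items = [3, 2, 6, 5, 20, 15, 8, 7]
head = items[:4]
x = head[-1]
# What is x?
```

items has length 8. The slice items[:4] selects indices [0, 1, 2, 3] (0->3, 1->2, 2->6, 3->5), giving [3, 2, 6, 5]. So head = [3, 2, 6, 5]. Then head[-1] = 5.

5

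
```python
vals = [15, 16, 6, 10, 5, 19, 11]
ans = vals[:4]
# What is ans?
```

vals has length 7. The slice vals[:4] selects indices [0, 1, 2, 3] (0->15, 1->16, 2->6, 3->10), giving [15, 16, 6, 10].

[15, 16, 6, 10]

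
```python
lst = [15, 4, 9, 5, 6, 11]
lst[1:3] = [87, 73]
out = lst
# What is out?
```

lst starts as [15, 4, 9, 5, 6, 11] (length 6). The slice lst[1:3] covers indices [1, 2] with values [4, 9]. Replacing that slice with [87, 73] (same length) produces [15, 87, 73, 5, 6, 11].

[15, 87, 73, 5, 6, 11]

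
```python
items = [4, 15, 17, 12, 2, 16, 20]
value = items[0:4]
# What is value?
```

items has length 7. The slice items[0:4] selects indices [0, 1, 2, 3] (0->4, 1->15, 2->17, 3->12), giving [4, 15, 17, 12].

[4, 15, 17, 12]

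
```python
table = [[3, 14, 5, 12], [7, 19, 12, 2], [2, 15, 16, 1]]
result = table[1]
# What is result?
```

table has 3 rows. Row 1 is [7, 19, 12, 2].

[7, 19, 12, 2]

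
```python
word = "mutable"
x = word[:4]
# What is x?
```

word has length 7. The slice word[:4] selects indices [0, 1, 2, 3] (0->'m', 1->'u', 2->'t', 3->'a'), giving 'muta'.

'muta'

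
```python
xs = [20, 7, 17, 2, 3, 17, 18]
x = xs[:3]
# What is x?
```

xs has length 7. The slice xs[:3] selects indices [0, 1, 2] (0->20, 1->7, 2->17), giving [20, 7, 17].

[20, 7, 17]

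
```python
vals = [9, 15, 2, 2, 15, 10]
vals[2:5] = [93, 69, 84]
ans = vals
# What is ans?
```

vals starts as [9, 15, 2, 2, 15, 10] (length 6). The slice vals[2:5] covers indices [2, 3, 4] with values [2, 2, 15]. Replacing that slice with [93, 69, 84] (same length) produces [9, 15, 93, 69, 84, 10].

[9, 15, 93, 69, 84, 10]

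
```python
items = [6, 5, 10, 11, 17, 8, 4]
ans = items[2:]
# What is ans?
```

items has length 7. The slice items[2:] selects indices [2, 3, 4, 5, 6] (2->10, 3->11, 4->17, 5->8, 6->4), giving [10, 11, 17, 8, 4].

[10, 11, 17, 8, 4]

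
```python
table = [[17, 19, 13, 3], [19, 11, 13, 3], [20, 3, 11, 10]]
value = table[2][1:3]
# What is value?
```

table[2] = [20, 3, 11, 10]. table[2] has length 4. The slice table[2][1:3] selects indices [1, 2] (1->3, 2->11), giving [3, 11].

[3, 11]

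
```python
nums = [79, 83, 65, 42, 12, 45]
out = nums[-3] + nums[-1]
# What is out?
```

nums has length 6. Negative index -3 maps to positive index 6 + (-3) = 3. nums[3] = 42.
nums has length 6. Negative index -1 maps to positive index 6 + (-1) = 5. nums[5] = 45.
Sum: 42 + 45 = 87.

87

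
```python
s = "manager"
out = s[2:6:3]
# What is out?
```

s has length 7. The slice s[2:6:3] selects indices [2, 5] (2->'n', 5->'e'), giving 'ne'.

'ne'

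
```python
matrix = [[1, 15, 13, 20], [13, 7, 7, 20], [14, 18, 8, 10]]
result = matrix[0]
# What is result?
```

matrix has 3 rows. Row 0 is [1, 15, 13, 20].

[1, 15, 13, 20]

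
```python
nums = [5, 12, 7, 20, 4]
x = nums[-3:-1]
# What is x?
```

nums has length 5. The slice nums[-3:-1] selects indices [2, 3] (2->7, 3->20), giving [7, 20].

[7, 20]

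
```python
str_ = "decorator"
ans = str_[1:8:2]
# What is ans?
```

str_ has length 9. The slice str_[1:8:2] selects indices [1, 3, 5, 7] (1->'e', 3->'o', 5->'a', 7->'o'), giving 'eoao'.

'eoao'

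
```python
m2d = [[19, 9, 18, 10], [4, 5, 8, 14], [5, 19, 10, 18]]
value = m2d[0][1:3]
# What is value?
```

m2d[0] = [19, 9, 18, 10]. m2d[0] has length 4. The slice m2d[0][1:3] selects indices [1, 2] (1->9, 2->18), giving [9, 18].

[9, 18]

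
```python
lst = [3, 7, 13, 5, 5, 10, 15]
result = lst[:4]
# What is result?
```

lst has length 7. The slice lst[:4] selects indices [0, 1, 2, 3] (0->3, 1->7, 2->13, 3->5), giving [3, 7, 13, 5].

[3, 7, 13, 5]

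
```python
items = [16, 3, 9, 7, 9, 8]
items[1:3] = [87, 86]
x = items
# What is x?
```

items starts as [16, 3, 9, 7, 9, 8] (length 6). The slice items[1:3] covers indices [1, 2] with values [3, 9]. Replacing that slice with [87, 86] (same length) produces [16, 87, 86, 7, 9, 8].

[16, 87, 86, 7, 9, 8]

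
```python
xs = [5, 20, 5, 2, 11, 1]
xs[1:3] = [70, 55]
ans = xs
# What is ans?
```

xs starts as [5, 20, 5, 2, 11, 1] (length 6). The slice xs[1:3] covers indices [1, 2] with values [20, 5]. Replacing that slice with [70, 55] (same length) produces [5, 70, 55, 2, 11, 1].

[5, 70, 55, 2, 11, 1]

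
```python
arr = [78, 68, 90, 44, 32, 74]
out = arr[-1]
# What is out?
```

arr has length 6. Negative index -1 maps to positive index 6 + (-1) = 5. arr[5] = 74.

74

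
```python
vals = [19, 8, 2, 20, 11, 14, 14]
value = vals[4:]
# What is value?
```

vals has length 7. The slice vals[4:] selects indices [4, 5, 6] (4->11, 5->14, 6->14), giving [11, 14, 14].

[11, 14, 14]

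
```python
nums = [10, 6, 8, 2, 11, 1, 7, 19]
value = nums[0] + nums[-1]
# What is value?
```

nums has length 8. nums[0] = 10.
nums has length 8. Negative index -1 maps to positive index 8 + (-1) = 7. nums[7] = 19.
Sum: 10 + 19 = 29.

29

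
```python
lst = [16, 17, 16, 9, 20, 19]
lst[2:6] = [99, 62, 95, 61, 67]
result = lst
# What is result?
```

lst starts as [16, 17, 16, 9, 20, 19] (length 6). The slice lst[2:6] covers indices [2, 3, 4, 5] with values [16, 9, 20, 19]. Replacing that slice with [99, 62, 95, 61, 67] (different length) produces [16, 17, 99, 62, 95, 61, 67].

[16, 17, 99, 62, 95, 61, 67]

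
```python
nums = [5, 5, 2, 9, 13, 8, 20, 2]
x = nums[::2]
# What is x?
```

nums has length 8. The slice nums[::2] selects indices [0, 2, 4, 6] (0->5, 2->2, 4->13, 6->20), giving [5, 2, 13, 20].

[5, 2, 13, 20]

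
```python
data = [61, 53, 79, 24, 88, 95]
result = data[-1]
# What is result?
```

data has length 6. Negative index -1 maps to positive index 6 + (-1) = 5. data[5] = 95.

95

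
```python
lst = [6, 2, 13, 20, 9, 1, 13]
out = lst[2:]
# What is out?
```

lst has length 7. The slice lst[2:] selects indices [2, 3, 4, 5, 6] (2->13, 3->20, 4->9, 5->1, 6->13), giving [13, 20, 9, 1, 13].

[13, 20, 9, 1, 13]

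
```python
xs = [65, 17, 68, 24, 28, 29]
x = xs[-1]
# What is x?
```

xs has length 6. Negative index -1 maps to positive index 6 + (-1) = 5. xs[5] = 29.

29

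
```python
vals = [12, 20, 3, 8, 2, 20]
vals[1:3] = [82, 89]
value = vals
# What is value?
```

vals starts as [12, 20, 3, 8, 2, 20] (length 6). The slice vals[1:3] covers indices [1, 2] with values [20, 3]. Replacing that slice with [82, 89] (same length) produces [12, 82, 89, 8, 2, 20].

[12, 82, 89, 8, 2, 20]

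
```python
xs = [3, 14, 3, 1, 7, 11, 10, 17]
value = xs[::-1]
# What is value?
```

xs has length 8. The slice xs[::-1] selects indices [7, 6, 5, 4, 3, 2, 1, 0] (7->17, 6->10, 5->11, 4->7, 3->1, 2->3, 1->14, 0->3), giving [17, 10, 11, 7, 1, 3, 14, 3].

[17, 10, 11, 7, 1, 3, 14, 3]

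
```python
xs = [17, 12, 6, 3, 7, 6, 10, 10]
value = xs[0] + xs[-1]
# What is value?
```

xs has length 8. xs[0] = 17.
xs has length 8. Negative index -1 maps to positive index 8 + (-1) = 7. xs[7] = 10.
Sum: 17 + 10 = 27.

27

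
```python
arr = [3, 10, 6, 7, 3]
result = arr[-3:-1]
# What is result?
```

arr has length 5. The slice arr[-3:-1] selects indices [2, 3] (2->6, 3->7), giving [6, 7].

[6, 7]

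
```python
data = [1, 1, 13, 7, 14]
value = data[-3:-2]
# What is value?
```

data has length 5. The slice data[-3:-2] selects indices [2] (2->13), giving [13].

[13]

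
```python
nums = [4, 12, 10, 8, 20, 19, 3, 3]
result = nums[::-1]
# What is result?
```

nums has length 8. The slice nums[::-1] selects indices [7, 6, 5, 4, 3, 2, 1, 0] (7->3, 6->3, 5->19, 4->20, 3->8, 2->10, 1->12, 0->4), giving [3, 3, 19, 20, 8, 10, 12, 4].

[3, 3, 19, 20, 8, 10, 12, 4]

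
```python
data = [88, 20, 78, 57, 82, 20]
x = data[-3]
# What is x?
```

data has length 6. Negative index -3 maps to positive index 6 + (-3) = 3. data[3] = 57.

57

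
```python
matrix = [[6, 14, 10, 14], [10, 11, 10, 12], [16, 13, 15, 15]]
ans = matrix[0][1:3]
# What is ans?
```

matrix[0] = [6, 14, 10, 14]. matrix[0] has length 4. The slice matrix[0][1:3] selects indices [1, 2] (1->14, 2->10), giving [14, 10].

[14, 10]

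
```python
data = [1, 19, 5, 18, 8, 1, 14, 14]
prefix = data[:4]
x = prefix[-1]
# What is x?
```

data has length 8. The slice data[:4] selects indices [0, 1, 2, 3] (0->1, 1->19, 2->5, 3->18), giving [1, 19, 5, 18]. So prefix = [1, 19, 5, 18]. Then prefix[-1] = 18.

18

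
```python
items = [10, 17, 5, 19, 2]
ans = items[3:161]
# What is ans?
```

items has length 5. The slice items[3:161] selects indices [3, 4] (3->19, 4->2), giving [19, 2].

[19, 2]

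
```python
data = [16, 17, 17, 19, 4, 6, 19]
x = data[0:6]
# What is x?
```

data has length 7. The slice data[0:6] selects indices [0, 1, 2, 3, 4, 5] (0->16, 1->17, 2->17, 3->19, 4->4, 5->6), giving [16, 17, 17, 19, 4, 6].

[16, 17, 17, 19, 4, 6]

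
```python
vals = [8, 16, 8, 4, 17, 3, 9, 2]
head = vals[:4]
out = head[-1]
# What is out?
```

vals has length 8. The slice vals[:4] selects indices [0, 1, 2, 3] (0->8, 1->16, 2->8, 3->4), giving [8, 16, 8, 4]. So head = [8, 16, 8, 4]. Then head[-1] = 4.

4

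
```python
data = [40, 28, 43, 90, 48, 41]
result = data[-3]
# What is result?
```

data has length 6. Negative index -3 maps to positive index 6 + (-3) = 3. data[3] = 90.

90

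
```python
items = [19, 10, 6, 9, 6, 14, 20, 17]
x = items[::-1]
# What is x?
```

items has length 8. The slice items[::-1] selects indices [7, 6, 5, 4, 3, 2, 1, 0] (7->17, 6->20, 5->14, 4->6, 3->9, 2->6, 1->10, 0->19), giving [17, 20, 14, 6, 9, 6, 10, 19].

[17, 20, 14, 6, 9, 6, 10, 19]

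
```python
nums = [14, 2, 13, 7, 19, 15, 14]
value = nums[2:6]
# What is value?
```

nums has length 7. The slice nums[2:6] selects indices [2, 3, 4, 5] (2->13, 3->7, 4->19, 5->15), giving [13, 7, 19, 15].

[13, 7, 19, 15]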